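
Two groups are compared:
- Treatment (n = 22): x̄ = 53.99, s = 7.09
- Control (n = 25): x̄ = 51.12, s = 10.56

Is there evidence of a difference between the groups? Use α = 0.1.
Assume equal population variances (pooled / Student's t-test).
Student's two-sample t-test (equal variances):
H₀: μ₁ = μ₂
H₁: μ₁ ≠ μ₂
df = n₁ + n₂ - 2 = 45
Pooled variance s_p² = [(n₁-1)s₁² + (n₂-1)s₂²] / (n₁ + n₂ - 2) = [(21)(7.09²) + (24)(10.56²)] / 45 = 82.9324
SE = √(s_p²(1/n₁ + 1/n₂)) = √(82.9324 × (1/22 + 1/25)) = 2.6621
t = (x̄₁ - x̄₂) / SE = (53.99 - 51.12) / 2.6621 = 2.87 / 2.6621 = 1.078
p-value = 0.2867

Since p-value > α = 0.1, we fail to reject H₀.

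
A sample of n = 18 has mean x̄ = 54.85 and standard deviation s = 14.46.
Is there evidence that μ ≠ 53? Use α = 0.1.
One-sample t-test:
H₀: μ = 53
H₁: μ ≠ 53
df = n - 1 = 17
t = (x̄ - μ₀) / (s/√n) = (54.85 - 53) / (14.46/√18) = 0.543
p-value = 0.5943

Since p-value > α = 0.1, we fail to reject H₀.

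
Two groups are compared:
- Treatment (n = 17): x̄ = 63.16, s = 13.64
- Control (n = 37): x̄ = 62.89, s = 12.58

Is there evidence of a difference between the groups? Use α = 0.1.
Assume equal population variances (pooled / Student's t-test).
Student's two-sample t-test (equal variances):
H₀: μ₁ = μ₂
H₁: μ₁ ≠ μ₂
df = n₁ + n₂ - 2 = 52
Pooled variance s_p² = [(n₁-1)s₁² + (n₂-1)s₂²] / (n₁ + n₂ - 2) = [(16)(13.64²) + (36)(12.58²)] / 52 = 166.8082
SE = √(s_p²(1/n₁ + 1/n₂)) = √(166.8082 × (1/17 + 1/37)) = 3.7843
t = (x̄₁ - x̄₂) / SE = (63.16 - 62.89) / 3.7843 = 0.27 / 3.7843 = 0.071
p-value = 0.9434

Since p-value > α = 0.1, we fail to reject H₀.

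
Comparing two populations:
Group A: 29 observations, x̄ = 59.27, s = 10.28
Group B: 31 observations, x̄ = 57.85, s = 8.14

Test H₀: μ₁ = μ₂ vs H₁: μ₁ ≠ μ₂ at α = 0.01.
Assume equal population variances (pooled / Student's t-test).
Student's two-sample t-test (equal variances):
H₀: μ₁ = μ₂
H₁: μ₁ ≠ μ₂
df = n₁ + n₂ - 2 = 58
Pooled variance s_p² = [(n₁-1)s₁² + (n₂-1)s₂²] / (n₁ + n₂ - 2) = [(28)(10.28²) + (30)(8.14²)] / 58 = 85.2894
SE = √(s_p²(1/n₁ + 1/n₂)) = √(85.2894 × (1/29 + 1/31)) = 2.3859
t = (x̄₁ - x̄₂) / SE = (59.27 - 57.85) / 2.3859 = 1.42 / 2.3859 = 0.595
p-value = 0.5540

Since p-value > α = 0.01, we fail to reject H₀.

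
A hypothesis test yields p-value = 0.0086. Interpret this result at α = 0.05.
Since p = 0.0086 < α = 0.05, reject H₀.
There is sufficient evidence to reject the null hypothesis; the result is statistically significant at the 0.05 level.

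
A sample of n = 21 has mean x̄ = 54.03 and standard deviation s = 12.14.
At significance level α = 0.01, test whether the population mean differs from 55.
One-sample t-test:
H₀: μ = 55
H₁: μ ≠ 55
df = n - 1 = 20
t = (x̄ - μ₀) / (s/√n) = (54.03 - 55) / (12.14/√21) = -0.366
p-value = 0.7181

Since p-value > α = 0.01, we fail to reject H₀.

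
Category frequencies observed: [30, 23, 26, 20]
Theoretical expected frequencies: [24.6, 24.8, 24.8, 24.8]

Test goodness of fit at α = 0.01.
Chi-square goodness of fit test:
H₀: observed counts match expected distribution
H₁: observed counts differ from expected distribution
df = k - 1 = 3
χ² = Σ(O - E)²/E
   = (30 - 24.6)²/24.6 + (23 - 24.8)²/24.8 + (26 - 24.8)²/24.8 + (20 - 24.8)²/24.8
   = 1.185 + 0.131 + 0.058 + 0.929
   = 2.30
p-value = 0.5119

Since p-value > α = 0.01, we fail to reject H₀.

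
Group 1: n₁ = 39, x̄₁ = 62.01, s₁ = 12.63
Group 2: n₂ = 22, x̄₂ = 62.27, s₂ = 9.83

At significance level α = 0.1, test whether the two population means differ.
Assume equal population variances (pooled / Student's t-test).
Student's two-sample t-test (equal variances):
H₀: μ₁ = μ₂
H₁: μ₁ ≠ μ₂
df = n₁ + n₂ - 2 = 59
Pooled variance s_p² = [(n₁-1)s₁² + (n₂-1)s₂²] / (n₁ + n₂ - 2) = [(38)(12.63²) + (21)(9.83²)] / 59 = 137.1330
SE = √(s_p²(1/n₁ + 1/n₂)) = √(137.1330 × (1/39 + 1/22)) = 3.1224
t = (x̄₁ - x̄₂) / SE = (62.01 - 62.27) / 3.1224 = -0.26 / 3.1224 = -0.083
p-value = 0.9339

Since p-value > α = 0.1, we fail to reject H₀.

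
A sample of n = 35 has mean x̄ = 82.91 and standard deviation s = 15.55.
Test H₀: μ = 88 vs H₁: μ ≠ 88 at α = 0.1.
One-sample t-test:
H₀: μ = 88
H₁: μ ≠ 88
df = n - 1 = 34
t = (x̄ - μ₀) / (s/√n) = (82.91 - 88) / (15.55/√35) = -1.937
p-value = 0.0612

Since p-value < α = 0.1, we reject H₀.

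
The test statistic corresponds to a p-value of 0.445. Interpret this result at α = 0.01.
Since p = 0.445 > α = 0.01, fail to reject H₀.
There is insufficient evidence to reject the null hypothesis; the result is not statistically significant at the 0.01 level.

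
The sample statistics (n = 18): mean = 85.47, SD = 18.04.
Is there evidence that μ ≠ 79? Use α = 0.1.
One-sample t-test:
H₀: μ = 79
H₁: μ ≠ 79
df = n - 1 = 17
t = (x̄ - μ₀) / (s/√n) = (85.47 - 79) / (18.04/√18) = 1.522
p-value = 0.1465

Since p-value > α = 0.1, we fail to reject H₀.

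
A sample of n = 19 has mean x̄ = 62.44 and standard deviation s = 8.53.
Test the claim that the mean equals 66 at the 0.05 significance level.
One-sample t-test:
H₀: μ = 66
H₁: μ ≠ 66
df = n - 1 = 18
t = (x̄ - μ₀) / (s/√n) = (62.44 - 66) / (8.53/√19) = -1.819
p-value = 0.0856

Since p-value > α = 0.05, we fail to reject H₀.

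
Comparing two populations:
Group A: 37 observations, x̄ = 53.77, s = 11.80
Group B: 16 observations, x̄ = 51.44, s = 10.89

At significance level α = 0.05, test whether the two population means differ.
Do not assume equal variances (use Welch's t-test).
Welch's two-sample t-test:
H₀: μ₁ = μ₂
H₁: μ₁ ≠ μ₂
s₁²/n₁ = 11.80²/37 = 3.7632,  s₂²/n₂ = 10.89²/16 = 7.4120
SE = √(s₁²/n₁ + s₂²/n₂) = √(3.7632 + 7.4120) = 3.3429
df (Welch-Satterthwaite) = (s₁²/n₁ + s₂²/n₂)² / [(s₁²/n₁)²/(n₁-1) + (s₂²/n₂)²/(n₂-1)] ≈ 30.79
t = (x̄₁ - x̄₂) / SE = (53.77 - 51.44) / 3.3429 = 2.33 / 3.3429 = 0.697
p-value = 0.4910

Since p-value > α = 0.05, we fail to reject H₀.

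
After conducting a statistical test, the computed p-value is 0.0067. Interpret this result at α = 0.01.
Since p = 0.0067 < α = 0.01, reject H₀.
There is sufficient evidence to reject the null hypothesis; the result is statistically significant at the 0.01 level.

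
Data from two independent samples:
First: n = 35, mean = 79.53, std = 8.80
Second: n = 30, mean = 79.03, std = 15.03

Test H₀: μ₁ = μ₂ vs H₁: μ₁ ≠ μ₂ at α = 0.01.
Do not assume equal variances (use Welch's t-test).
Welch's two-sample t-test:
H₀: μ₁ = μ₂
H₁: μ₁ ≠ μ₂
s₁²/n₁ = 8.80²/35 = 2.2126,  s₂²/n₂ = 15.03²/30 = 7.5300
SE = √(s₁²/n₁ + s₂²/n₂) = √(2.2126 + 7.5300) = 3.1213
df (Welch-Satterthwaite) = (s₁²/n₁ + s₂²/n₂)² / [(s₁²/n₁)²/(n₁-1) + (s₂²/n₂)²/(n₂-1)] ≈ 45.22
t = (x̄₁ - x̄₂) / SE = (79.53 - 79.03) / 3.1213 = 0.50 / 3.1213 = 0.160
p-value = 0.8734

Since p-value > α = 0.01, we fail to reject H₀.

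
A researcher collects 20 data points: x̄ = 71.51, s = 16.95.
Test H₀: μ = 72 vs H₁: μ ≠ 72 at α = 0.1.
One-sample t-test:
H₀: μ = 72
H₁: μ ≠ 72
df = n - 1 = 19
t = (x̄ - μ₀) / (s/√n) = (71.51 - 72) / (16.95/√20) = -0.129
p-value = 0.8985

Since p-value > α = 0.1, we fail to reject H₀.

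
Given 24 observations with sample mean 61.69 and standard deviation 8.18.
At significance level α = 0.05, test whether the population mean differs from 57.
One-sample t-test:
H₀: μ = 57
H₁: μ ≠ 57
df = n - 1 = 23
t = (x̄ - μ₀) / (s/√n) = (61.69 - 57) / (8.18/√24) = 2.809
p-value = 0.0100

Since p-value < α = 0.05, we reject H₀.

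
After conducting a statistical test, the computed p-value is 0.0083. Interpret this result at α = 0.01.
Since p = 0.0083 < α = 0.01, reject H₀.
There is sufficient evidence to reject the null hypothesis; the result is statistically significant at the 0.01 level.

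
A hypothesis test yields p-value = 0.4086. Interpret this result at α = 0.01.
Since p = 0.4086 > α = 0.01, fail to reject H₀.
There is insufficient evidence to reject the null hypothesis; the result is not statistically significant at the 0.01 level.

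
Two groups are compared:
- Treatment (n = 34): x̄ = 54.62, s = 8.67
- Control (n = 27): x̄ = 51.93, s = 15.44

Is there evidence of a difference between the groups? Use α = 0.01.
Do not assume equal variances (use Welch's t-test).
Welch's two-sample t-test:
H₀: μ₁ = μ₂
H₁: μ₁ ≠ μ₂
s₁²/n₁ = 8.67²/34 = 2.2108,  s₂²/n₂ = 15.44²/27 = 8.8294
SE = √(s₁²/n₁ + s₂²/n₂) = √(2.2108 + 8.8294) = 3.3227
df (Welch-Satterthwaite) = (s₁²/n₁ + s₂²/n₂)² / [(s₁²/n₁)²/(n₁-1) + (s₂²/n₂)²/(n₂-1)] ≈ 38.74
t = (x̄₁ - x̄₂) / SE = (54.62 - 51.93) / 3.3227 = 2.69 / 3.3227 = 0.810
p-value = 0.4231

Since p-value > α = 0.01, we fail to reject H₀.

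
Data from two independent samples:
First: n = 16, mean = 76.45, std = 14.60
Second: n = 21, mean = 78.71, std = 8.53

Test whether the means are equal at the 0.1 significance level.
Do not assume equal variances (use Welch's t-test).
Welch's two-sample t-test:
H₀: μ₁ = μ₂
H₁: μ₁ ≠ μ₂
s₁²/n₁ = 14.60²/16 = 13.3225,  s₂²/n₂ = 8.53²/21 = 3.4648
SE = √(s₁²/n₁ + s₂²/n₂) = √(13.3225 + 3.4648) = 4.0972
df (Welch-Satterthwaite) = (s₁²/n₁ + s₂²/n₂)² / [(s₁²/n₁)²/(n₁-1) + (s₂²/n₂)²/(n₂-1)] ≈ 22.67
t = (x̄₁ - x̄₂) / SE = (76.45 - 78.71) / 4.0972 = -2.26 / 4.0972 = -0.552
p-value = 0.5866

Since p-value > α = 0.1, we fail to reject H₀.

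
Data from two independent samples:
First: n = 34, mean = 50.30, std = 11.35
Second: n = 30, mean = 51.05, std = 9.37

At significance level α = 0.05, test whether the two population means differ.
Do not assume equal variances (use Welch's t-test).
Welch's two-sample t-test:
H₀: μ₁ = μ₂
H₁: μ₁ ≠ μ₂
s₁²/n₁ = 11.35²/34 = 3.7889,  s₂²/n₂ = 9.37²/30 = 2.9266
SE = √(s₁²/n₁ + s₂²/n₂) = √(3.7889 + 2.9266) = 2.5914
df (Welch-Satterthwaite) = (s₁²/n₁ + s₂²/n₂)² / [(s₁²/n₁)²/(n₁-1) + (s₂²/n₂)²/(n₂-1)] ≈ 61.75
t = (x̄₁ - x̄₂) / SE = (50.30 - 51.05) / 2.5914 = -0.75 / 2.5914 = -0.289
p-value = 0.7732

Since p-value > α = 0.05, we fail to reject H₀.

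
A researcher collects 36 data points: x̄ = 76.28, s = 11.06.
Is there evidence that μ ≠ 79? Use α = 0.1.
One-sample t-test:
H₀: μ = 79
H₁: μ ≠ 79
df = n - 1 = 35
t = (x̄ - μ₀) / (s/√n) = (76.28 - 79) / (11.06/√36) = -1.476
p-value = 0.1490

Since p-value > α = 0.1, we fail to reject H₀.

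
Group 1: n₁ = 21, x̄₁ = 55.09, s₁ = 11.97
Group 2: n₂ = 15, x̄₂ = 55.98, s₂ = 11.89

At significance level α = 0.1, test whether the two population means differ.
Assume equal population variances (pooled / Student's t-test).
Student's two-sample t-test (equal variances):
H₀: μ₁ = μ₂
H₁: μ₁ ≠ μ₂
df = n₁ + n₂ - 2 = 34
Pooled variance s_p² = [(n₁-1)s₁² + (n₂-1)s₂²] / (n₁ + n₂ - 2) = [(20)(11.97²) + (14)(11.89²)] / 34 = 142.4949
SE = √(s_p²(1/n₁ + 1/n₂)) = √(142.4949 × (1/21 + 1/15)) = 4.0355
t = (x̄₁ - x̄₂) / SE = (55.09 - 55.98) / 4.0355 = -0.89 / 4.0355 = -0.221
p-value = 0.8268

Since p-value > α = 0.1, we fail to reject H₀.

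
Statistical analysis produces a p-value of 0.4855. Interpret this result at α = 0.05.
Since p = 0.4855 > α = 0.05, fail to reject H₀.
There is insufficient evidence to reject the null hypothesis; the result is not statistically significant at the 0.05 level.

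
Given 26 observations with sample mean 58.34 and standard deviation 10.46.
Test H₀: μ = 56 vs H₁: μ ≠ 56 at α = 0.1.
One-sample t-test:
H₀: μ = 56
H₁: μ ≠ 56
df = n - 1 = 25
t = (x̄ - μ₀) / (s/√n) = (58.34 - 56) / (10.46/√26) = 1.141
p-value = 0.2648

Since p-value > α = 0.1, we fail to reject H₀.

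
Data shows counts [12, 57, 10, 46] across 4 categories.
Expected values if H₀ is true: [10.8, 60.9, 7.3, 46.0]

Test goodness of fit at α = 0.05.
Chi-square goodness of fit test:
H₀: observed counts match expected distribution
H₁: observed counts differ from expected distribution
df = k - 1 = 3
χ² = Σ(O - E)²/E
   = (12 - 10.8)²/10.8 + (57 - 60.9)²/60.9 + (10 - 7.3)²/7.3 + (46 - 46.0)²/46.0
   = 0.133 + 0.250 + 0.999 + 0.000
   = 1.38
p-value = 0.7098

Since p-value > α = 0.05, we fail to reject H₀.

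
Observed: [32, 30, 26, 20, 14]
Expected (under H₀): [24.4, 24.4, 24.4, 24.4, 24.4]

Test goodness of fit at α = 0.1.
Chi-square goodness of fit test:
H₀: observed counts match expected distribution
H₁: observed counts differ from expected distribution
df = k - 1 = 4
χ² = Σ(O - E)²/E
   = (32 - 24.4)²/24.4 + (30 - 24.4)²/24.4 + (26 - 24.4)²/24.4 + (20 - 24.4)²/24.4 + (14 - 24.4)²/24.4
   = 2.367 + 1.285 + 0.105 + 0.793 + 4.433
   = 8.98
p-value = 0.0615

Since p-value < α = 0.1, we reject H₀.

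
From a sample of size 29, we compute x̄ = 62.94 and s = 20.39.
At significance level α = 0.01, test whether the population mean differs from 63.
One-sample t-test:
H₀: μ = 63
H₁: μ ≠ 63
df = n - 1 = 28
t = (x̄ - μ₀) / (s/√n) = (62.94 - 63) / (20.39/√29) = -0.016
p-value = 0.9875

Since p-value > α = 0.01, we fail to reject H₀.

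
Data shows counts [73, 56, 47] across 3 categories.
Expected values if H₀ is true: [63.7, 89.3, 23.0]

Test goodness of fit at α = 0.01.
Chi-square goodness of fit test:
H₀: observed counts match expected distribution
H₁: observed counts differ from expected distribution
df = k - 1 = 2
χ² = Σ(O - E)²/E
   = (73 - 63.7)²/63.7 + (56 - 89.3)²/89.3 + (47 - 23.0)²/23.0
   = 1.358 + 12.418 + 25.043
   = 38.82
p-value < 0.0001

Since p-value < α = 0.01, we reject H₀.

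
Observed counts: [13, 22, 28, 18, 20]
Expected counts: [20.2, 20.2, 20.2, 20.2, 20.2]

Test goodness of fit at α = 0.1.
Chi-square goodness of fit test:
H₀: observed counts match expected distribution
H₁: observed counts differ from expected distribution
df = k - 1 = 4
χ² = Σ(O - E)²/E
   = (13 - 20.2)²/20.2 + (22 - 20.2)²/20.2 + (28 - 20.2)²/20.2 + (18 - 20.2)²/20.2 + (20 - 20.2)²/20.2
   = 2.566 + 0.160 + 3.012 + 0.240 + 0.002
   = 5.98
p-value = 0.2006

Since p-value > α = 0.1, we fail to reject H₀.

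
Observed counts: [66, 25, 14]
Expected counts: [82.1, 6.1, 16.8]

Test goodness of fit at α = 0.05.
Chi-square goodness of fit test:
H₀: observed counts match expected distribution
H₁: observed counts differ from expected distribution
df = k - 1 = 2
χ² = Σ(O - E)²/E
   = (66 - 82.1)²/82.1 + (25 - 6.1)²/6.1 + (14 - 16.8)²/16.8
   = 3.157 + 58.559 + 0.467
   = 62.18
p-value < 0.0001

Since p-value < α = 0.05, we reject H₀.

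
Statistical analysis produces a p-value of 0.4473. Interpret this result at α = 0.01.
Since p = 0.4473 > α = 0.01, fail to reject H₀.
There is insufficient evidence to reject the null hypothesis; the result is not statistically significant at the 0.01 level.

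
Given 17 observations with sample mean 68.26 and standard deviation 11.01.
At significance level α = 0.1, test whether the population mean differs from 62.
One-sample t-test:
H₀: μ = 62
H₁: μ ≠ 62
df = n - 1 = 16
t = (x̄ - μ₀) / (s/√n) = (68.26 - 62) / (11.01/√17) = 2.344
p-value = 0.0323

Since p-value < α = 0.1, we reject H₀.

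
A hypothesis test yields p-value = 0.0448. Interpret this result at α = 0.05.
Since p = 0.0448 < α = 0.05, reject H₀.
There is sufficient evidence to reject the null hypothesis; the result is statistically significant at the 0.05 level.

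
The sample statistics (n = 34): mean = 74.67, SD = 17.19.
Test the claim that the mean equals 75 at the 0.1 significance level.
One-sample t-test:
H₀: μ = 75
H₁: μ ≠ 75
df = n - 1 = 33
t = (x̄ - μ₀) / (s/√n) = (74.67 - 75) / (17.19/√34) = -0.112
p-value = 0.9116

Since p-value > α = 0.1, we fail to reject H₀.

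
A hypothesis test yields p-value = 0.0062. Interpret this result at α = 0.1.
Since p = 0.0062 < α = 0.1, reject H₀.
There is sufficient evidence to reject the null hypothesis; the result is statistically significant at the 0.1 level.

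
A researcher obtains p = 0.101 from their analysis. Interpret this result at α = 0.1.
Since p = 0.101 > α = 0.1, fail to reject H₀.
There is insufficient evidence to reject the null hypothesis; the result is not statistically significant at the 0.1 level.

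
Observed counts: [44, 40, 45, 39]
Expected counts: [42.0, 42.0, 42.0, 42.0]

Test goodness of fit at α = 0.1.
Chi-square goodness of fit test:
H₀: observed counts match expected distribution
H₁: observed counts differ from expected distribution
df = k - 1 = 3
χ² = Σ(O - E)²/E
   = (44 - 42.0)²/42.0 + (40 - 42.0)²/42.0 + (45 - 42.0)²/42.0 + (39 - 42.0)²/42.0
   = 0.095 + 0.095 + 0.214 + 0.214
   = 0.62
p-value = 0.8921

Since p-value > α = 0.1, we fail to reject H₀.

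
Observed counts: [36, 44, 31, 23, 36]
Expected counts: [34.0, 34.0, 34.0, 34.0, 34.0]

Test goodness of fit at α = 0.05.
Chi-square goodness of fit test:
H₀: observed counts match expected distribution
H₁: observed counts differ from expected distribution
df = k - 1 = 4
χ² = Σ(O - E)²/E
   = (36 - 34.0)²/34.0 + (44 - 34.0)²/34.0 + (31 - 34.0)²/34.0 + (23 - 34.0)²/34.0 + (36 - 34.0)²/34.0
   = 0.118 + 2.941 + 0.265 + 3.559 + 0.118
   = 7.00
p-value = 0.1359

Since p-value > α = 0.05, we fail to reject H₀.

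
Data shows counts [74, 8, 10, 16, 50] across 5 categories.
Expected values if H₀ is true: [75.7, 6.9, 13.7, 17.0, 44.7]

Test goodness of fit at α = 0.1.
Chi-square goodness of fit test:
H₀: observed counts match expected distribution
H₁: observed counts differ from expected distribution
df = k - 1 = 4
χ² = Σ(O - E)²/E
   = (74 - 75.7)²/75.7 + (8 - 6.9)²/6.9 + (10 - 13.7)²/13.7 + (16 - 17.0)²/17.0 + (50 - 44.7)²/44.7
   = 0.038 + 0.175 + 0.999 + 0.059 + 0.628
   = 1.90
p-value = 0.7541

Since p-value > α = 0.1, we fail to reject H₀.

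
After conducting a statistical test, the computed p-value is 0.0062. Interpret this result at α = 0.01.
Since p = 0.0062 < α = 0.01, reject H₀.
There is sufficient evidence to reject the null hypothesis; the result is statistically significant at the 0.01 level.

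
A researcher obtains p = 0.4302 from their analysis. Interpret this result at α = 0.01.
Since p = 0.4302 > α = 0.01, fail to reject H₀.
There is insufficient evidence to reject the null hypothesis; the result is not statistically significant at the 0.01 level.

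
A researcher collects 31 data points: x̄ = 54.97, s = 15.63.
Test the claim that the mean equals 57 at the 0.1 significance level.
One-sample t-test:
H₀: μ = 57
H₁: μ ≠ 57
df = n - 1 = 30
t = (x̄ - μ₀) / (s/√n) = (54.97 - 57) / (15.63/√31) = -0.723
p-value = 0.4752

Since p-value > α = 0.1, we fail to reject H₀.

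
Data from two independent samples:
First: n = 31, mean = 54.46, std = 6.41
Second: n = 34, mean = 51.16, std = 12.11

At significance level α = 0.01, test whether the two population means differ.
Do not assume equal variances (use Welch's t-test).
Welch's two-sample t-test:
H₀: μ₁ = μ₂
H₁: μ₁ ≠ μ₂
s₁²/n₁ = 6.41²/31 = 1.3254,  s₂²/n₂ = 12.11²/34 = 4.3133
SE = √(s₁²/n₁ + s₂²/n₂) = √(1.3254 + 4.3133) = 2.3746
df (Welch-Satterthwaite) = (s₁²/n₁ + s₂²/n₂)² / [(s₁²/n₁)²/(n₁-1) + (s₂²/n₂)²/(n₂-1)] ≈ 51.09
t = (x̄₁ - x̄₂) / SE = (54.46 - 51.16) / 2.3746 = 3.30 / 2.3746 = 1.390
p-value = 0.1706

Since p-value > α = 0.01, we fail to reject H₀.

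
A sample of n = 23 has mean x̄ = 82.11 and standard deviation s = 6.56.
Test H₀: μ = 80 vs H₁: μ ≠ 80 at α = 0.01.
One-sample t-test:
H₀: μ = 80
H₁: μ ≠ 80
df = n - 1 = 22
t = (x̄ - μ₀) / (s/√n) = (82.11 - 80) / (6.56/√23) = 1.543
p-value = 0.1372

Since p-value > α = 0.01, we fail to reject H₀.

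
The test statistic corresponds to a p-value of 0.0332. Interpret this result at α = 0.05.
Since p = 0.0332 < α = 0.05, reject H₀.
There is sufficient evidence to reject the null hypothesis; the result is statistically significant at the 0.05 level.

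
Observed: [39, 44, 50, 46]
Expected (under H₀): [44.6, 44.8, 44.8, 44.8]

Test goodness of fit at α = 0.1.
Chi-square goodness of fit test:
H₀: observed counts match expected distribution
H₁: observed counts differ from expected distribution
df = k - 1 = 3
χ² = Σ(O - E)²/E
   = (39 - 44.6)²/44.6 + (44 - 44.8)²/44.8 + (50 - 44.8)²/44.8 + (46 - 44.8)²/44.8
   = 0.703 + 0.014 + 0.604 + 0.032
   = 1.35
p-value = 0.7166

Since p-value > α = 0.1, we fail to reject H₀.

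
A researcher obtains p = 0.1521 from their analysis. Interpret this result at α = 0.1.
Since p = 0.1521 > α = 0.1, fail to reject H₀.
There is insufficient evidence to reject the null hypothesis; the result is not statistically significant at the 0.1 level.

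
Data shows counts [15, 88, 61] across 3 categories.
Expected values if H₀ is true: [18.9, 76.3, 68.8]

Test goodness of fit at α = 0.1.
Chi-square goodness of fit test:
H₀: observed counts match expected distribution
H₁: observed counts differ from expected distribution
df = k - 1 = 2
χ² = Σ(O - E)²/E
   = (15 - 18.9)²/18.9 + (88 - 76.3)²/76.3 + (61 - 68.8)²/68.8
   = 0.805 + 1.794 + 0.884
   = 3.48
p-value = 0.1752

Since p-value > α = 0.1, we fail to reject H₀.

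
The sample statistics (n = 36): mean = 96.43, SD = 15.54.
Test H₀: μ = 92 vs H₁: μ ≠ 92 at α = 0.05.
One-sample t-test:
H₀: μ = 92
H₁: μ ≠ 92
df = n - 1 = 35
t = (x̄ - μ₀) / (s/√n) = (96.43 - 92) / (15.54/√36) = 1.710
p-value = 0.0960

Since p-value > α = 0.05, we fail to reject H₀.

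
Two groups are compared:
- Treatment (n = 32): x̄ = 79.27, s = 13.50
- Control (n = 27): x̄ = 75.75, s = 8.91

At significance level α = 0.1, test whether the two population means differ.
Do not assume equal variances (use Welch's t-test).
Welch's two-sample t-test:
H₀: μ₁ = μ₂
H₁: μ₁ ≠ μ₂
s₁²/n₁ = 13.50²/32 = 5.6953,  s₂²/n₂ = 8.91²/27 = 2.9403
SE = √(s₁²/n₁ + s₂²/n₂) = √(5.6953 + 2.9403) = 2.9386
df (Welch-Satterthwaite) = (s₁²/n₁ + s₂²/n₂)² / [(s₁²/n₁)²/(n₁-1) + (s₂²/n₂)²/(n₂-1)] ≈ 54.08
t = (x̄₁ - x̄₂) / SE = (79.27 - 75.75) / 2.9386 = 3.52 / 2.9386 = 1.198
p-value = 0.2362

Since p-value > α = 0.1, we fail to reject H₀.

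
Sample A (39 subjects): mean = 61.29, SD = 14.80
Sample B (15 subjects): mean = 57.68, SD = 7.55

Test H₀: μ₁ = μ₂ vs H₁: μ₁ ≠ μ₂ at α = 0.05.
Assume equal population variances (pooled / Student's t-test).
Student's two-sample t-test (equal variances):
H₀: μ₁ = μ₂
H₁: μ₁ ≠ μ₂
df = n₁ + n₂ - 2 = 52
Pooled variance s_p² = [(n₁-1)s₁² + (n₂-1)s₂²] / (n₁ + n₂ - 2) = [(38)(14.80²) + (14)(7.55²)] / 52 = 175.4145
SE = √(s_p²(1/n₁ + 1/n₂)) = √(175.4145 × (1/39 + 1/15)) = 4.0239
t = (x̄₁ - x̄₂) / SE = (61.29 - 57.68) / 4.0239 = 3.61 / 4.0239 = 0.897
p-value = 0.3738

Since p-value > α = 0.05, we fail to reject H₀.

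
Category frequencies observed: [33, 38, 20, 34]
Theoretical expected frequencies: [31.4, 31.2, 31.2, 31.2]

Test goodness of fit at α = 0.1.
Chi-square goodness of fit test:
H₀: observed counts match expected distribution
H₁: observed counts differ from expected distribution
df = k - 1 = 3
χ² = Σ(O - E)²/E
   = (33 - 31.4)²/31.4 + (38 - 31.2)²/31.2 + (20 - 31.2)²/31.2 + (34 - 31.2)²/31.2
   = 0.082 + 1.482 + 4.021 + 0.251
   = 5.84
p-value = 0.1199

Since p-value > α = 0.1, we fail to reject H₀.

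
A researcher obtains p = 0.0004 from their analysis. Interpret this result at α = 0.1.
Since p = 0.0004 < α = 0.1, reject H₀.
There is sufficient evidence to reject the null hypothesis; the result is statistically significant at the 0.1 level.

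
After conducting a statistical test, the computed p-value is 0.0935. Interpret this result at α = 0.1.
Since p = 0.0935 < α = 0.1, reject H₀.
There is sufficient evidence to reject the null hypothesis; the result is statistically significant at the 0.1 level.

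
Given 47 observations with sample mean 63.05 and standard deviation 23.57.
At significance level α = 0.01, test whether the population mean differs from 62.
One-sample t-test:
H₀: μ = 62
H₁: μ ≠ 62
df = n - 1 = 46
t = (x̄ - μ₀) / (s/√n) = (63.05 - 62) / (23.57/√47) = 0.305
p-value = 0.7614

Since p-value > α = 0.01, we fail to reject H₀.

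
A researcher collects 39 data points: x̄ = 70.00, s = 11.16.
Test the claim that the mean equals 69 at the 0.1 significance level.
One-sample t-test:
H₀: μ = 69
H₁: μ ≠ 69
df = n - 1 = 38
t = (x̄ - μ₀) / (s/√n) = (70.00 - 69) / (11.16/√39) = 0.560
p-value = 0.5790

Since p-value > α = 0.1, we fail to reject H₀.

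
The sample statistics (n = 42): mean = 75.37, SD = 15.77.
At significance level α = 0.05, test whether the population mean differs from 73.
One-sample t-test:
H₀: μ = 73
H₁: μ ≠ 73
df = n - 1 = 41
t = (x̄ - μ₀) / (s/√n) = (75.37 - 73) / (15.77/√42) = 0.974
p-value = 0.3358

Since p-value > α = 0.05, we fail to reject H₀.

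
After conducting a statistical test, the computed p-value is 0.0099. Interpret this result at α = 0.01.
Since p = 0.0099 < α = 0.01, reject H₀.
There is sufficient evidence to reject the null hypothesis; the result is statistically significant at the 0.01 level.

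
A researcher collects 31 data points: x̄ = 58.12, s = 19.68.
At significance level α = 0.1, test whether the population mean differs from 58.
One-sample t-test:
H₀: μ = 58
H₁: μ ≠ 58
df = n - 1 = 30
t = (x̄ - μ₀) / (s/√n) = (58.12 - 58) / (19.68/√31) = 0.034
p-value = 0.9731

Since p-value > α = 0.1, we fail to reject H₀.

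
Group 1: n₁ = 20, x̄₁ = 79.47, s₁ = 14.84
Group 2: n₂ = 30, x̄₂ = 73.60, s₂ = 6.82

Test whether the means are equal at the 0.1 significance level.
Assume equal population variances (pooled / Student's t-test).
Student's two-sample t-test (equal variances):
H₀: μ₁ = μ₂
H₁: μ₁ ≠ μ₂
df = n₁ + n₂ - 2 = 48
Pooled variance s_p² = [(n₁-1)s₁² + (n₂-1)s₂²] / (n₁ + n₂ - 2) = [(19)(14.84²) + (29)(6.82²)] / 48 = 115.2739
SE = √(s_p²(1/n₁ + 1/n₂)) = √(115.2739 × (1/20 + 1/30)) = 3.0994
t = (x̄₁ - x̄₂) / SE = (79.47 - 73.60) / 3.0994 = 5.87 / 3.0994 = 1.894
p-value = 0.0643

Since p-value < α = 0.1, we reject H₀.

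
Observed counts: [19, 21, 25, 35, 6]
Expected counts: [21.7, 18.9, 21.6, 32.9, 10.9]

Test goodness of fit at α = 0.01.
Chi-square goodness of fit test:
H₀: observed counts match expected distribution
H₁: observed counts differ from expected distribution
df = k - 1 = 4
χ² = Σ(O - E)²/E
   = (19 - 21.7)²/21.7 + (21 - 18.9)²/18.9 + (25 - 21.6)²/21.6 + (35 - 32.9)²/32.9 + (6 - 10.9)²/10.9
   = 0.336 + 0.233 + 0.535 + 0.134 + 2.203
   = 3.44
p-value = 0.4869

Since p-value > α = 0.01, we fail to reject H₀.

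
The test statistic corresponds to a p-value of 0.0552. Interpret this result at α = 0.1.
Since p = 0.0552 < α = 0.1, reject H₀.
There is sufficient evidence to reject the null hypothesis; the result is statistically significant at the 0.1 level.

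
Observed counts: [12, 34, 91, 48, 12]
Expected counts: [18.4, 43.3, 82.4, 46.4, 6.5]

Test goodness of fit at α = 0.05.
Chi-square goodness of fit test:
H₀: observed counts match expected distribution
H₁: observed counts differ from expected distribution
df = k - 1 = 4
χ² = Σ(O - E)²/E
   = (12 - 18.4)²/18.4 + (34 - 43.3)²/43.3 + (91 - 82.4)²/82.4 + (48 - 46.4)²/46.4 + (12 - 6.5)²/6.5
   = 2.226 + 1.997 + 0.898 + 0.055 + 4.654
   = 9.83
p-value = 0.0434

Since p-value < α = 0.05, we reject H₀.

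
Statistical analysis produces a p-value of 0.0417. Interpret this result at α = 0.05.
Since p = 0.0417 < α = 0.05, reject H₀.
There is sufficient evidence to reject the null hypothesis; the result is statistically significant at the 0.05 level.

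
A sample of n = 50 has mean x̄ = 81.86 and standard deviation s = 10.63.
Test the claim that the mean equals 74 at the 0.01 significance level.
One-sample t-test:
H₀: μ = 74
H₁: μ ≠ 74
df = n - 1 = 49
t = (x̄ - μ₀) / (s/√n) = (81.86 - 74) / (10.63/√50) = 5.228
p-value < 0.0001

Since p-value < α = 0.01, we reject H₀.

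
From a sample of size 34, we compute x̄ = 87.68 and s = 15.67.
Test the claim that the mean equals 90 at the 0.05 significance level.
One-sample t-test:
H₀: μ = 90
H₁: μ ≠ 90
df = n - 1 = 33
t = (x̄ - μ₀) / (s/√n) = (87.68 - 90) / (15.67/√34) = -0.863
p-value = 0.3942

Since p-value > α = 0.05, we fail to reject H₀.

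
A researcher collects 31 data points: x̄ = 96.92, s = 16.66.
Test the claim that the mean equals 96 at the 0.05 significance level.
One-sample t-test:
H₀: μ = 96
H₁: μ ≠ 96
df = n - 1 = 30
t = (x̄ - μ₀) / (s/√n) = (96.92 - 96) / (16.66/√31) = 0.307
p-value = 0.7606

Since p-value > α = 0.05, we fail to reject H₀.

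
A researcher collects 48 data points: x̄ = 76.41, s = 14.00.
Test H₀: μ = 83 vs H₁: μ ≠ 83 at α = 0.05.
One-sample t-test:
H₀: μ = 83
H₁: μ ≠ 83
df = n - 1 = 47
t = (x̄ - μ₀) / (s/√n) = (76.41 - 83) / (14.00/√48) = -3.261
p-value = 0.0021

Since p-value < α = 0.05, we reject H₀.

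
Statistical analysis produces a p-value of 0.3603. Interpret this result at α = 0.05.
Since p = 0.3603 > α = 0.05, fail to reject H₀.
There is insufficient evidence to reject the null hypothesis; the result is not statistically significant at the 0.05 level.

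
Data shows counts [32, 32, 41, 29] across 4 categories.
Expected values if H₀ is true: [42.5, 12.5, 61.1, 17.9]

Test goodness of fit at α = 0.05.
Chi-square goodness of fit test:
H₀: observed counts match expected distribution
H₁: observed counts differ from expected distribution
df = k - 1 = 3
χ² = Σ(O - E)²/E
   = (32 - 42.5)²/42.5 + (32 - 12.5)²/12.5 + (41 - 61.1)²/61.1 + (29 - 17.9)²/17.9
   = 2.594 + 30.420 + 6.612 + 6.883
   = 46.51
p-value < 0.0001

Since p-value < α = 0.05, we reject H₀.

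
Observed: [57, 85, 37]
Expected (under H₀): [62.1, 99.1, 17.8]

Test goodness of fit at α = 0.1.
Chi-square goodness of fit test:
H₀: observed counts match expected distribution
H₁: observed counts differ from expected distribution
df = k - 1 = 2
χ² = Σ(O - E)²/E
   = (57 - 62.1)²/62.1 + (85 - 99.1)²/99.1 + (37 - 17.8)²/17.8
   = 0.419 + 2.006 + 20.710
   = 23.14
p-value < 0.0001

Since p-value < α = 0.1, we reject H₀.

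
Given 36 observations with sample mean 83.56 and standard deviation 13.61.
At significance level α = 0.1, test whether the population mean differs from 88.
One-sample t-test:
H₀: μ = 88
H₁: μ ≠ 88
df = n - 1 = 35
t = (x̄ - μ₀) / (s/√n) = (83.56 - 88) / (13.61/√36) = -1.957
p-value = 0.0583

Since p-value < α = 0.1, we reject H₀.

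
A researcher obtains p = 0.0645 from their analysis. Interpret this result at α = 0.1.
Since p = 0.0645 < α = 0.1, reject H₀.
There is sufficient evidence to reject the null hypothesis; the result is statistically significant at the 0.1 level.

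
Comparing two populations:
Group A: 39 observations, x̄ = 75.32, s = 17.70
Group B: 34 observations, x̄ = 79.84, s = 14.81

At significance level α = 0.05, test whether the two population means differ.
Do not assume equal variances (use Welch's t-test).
Welch's two-sample t-test:
H₀: μ₁ = μ₂
H₁: μ₁ ≠ μ₂
s₁²/n₁ = 17.70²/39 = 8.0331,  s₂²/n₂ = 14.81²/34 = 6.4511
SE = √(s₁²/n₁ + s₂²/n₂) = √(8.0331 + 6.4511) = 3.8058
df (Welch-Satterthwaite) = (s₁²/n₁ + s₂²/n₂)² / [(s₁²/n₁)²/(n₁-1) + (s₂²/n₂)²/(n₂-1)] ≈ 70.89
t = (x̄₁ - x̄₂) / SE = (75.32 - 79.84) / 3.8058 = -4.52 / 3.8058 = -1.188
p-value = 0.2389

Since p-value > α = 0.05, we fail to reject H₀.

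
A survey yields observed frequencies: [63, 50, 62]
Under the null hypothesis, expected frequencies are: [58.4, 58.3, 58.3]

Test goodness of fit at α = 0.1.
Chi-square goodness of fit test:
H₀: observed counts match expected distribution
H₁: observed counts differ from expected distribution
df = k - 1 = 2
χ² = Σ(O - E)²/E
   = (63 - 58.4)²/58.4 + (50 - 58.3)²/58.3 + (62 - 58.3)²/58.3
   = 0.362 + 1.182 + 0.235
   = 1.78
p-value = 0.4109

Since p-value > α = 0.1, we fail to reject H₀.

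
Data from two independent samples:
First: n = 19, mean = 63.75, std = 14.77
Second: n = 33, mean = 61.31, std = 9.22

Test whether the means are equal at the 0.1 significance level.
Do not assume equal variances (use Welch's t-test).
Welch's two-sample t-test:
H₀: μ₁ = μ₂
H₁: μ₁ ≠ μ₂
s₁²/n₁ = 14.77²/19 = 11.4817,  s₂²/n₂ = 9.22²/33 = 2.5760
SE = √(s₁²/n₁ + s₂²/n₂) = √(11.4817 + 2.5760) = 3.7494
df (Welch-Satterthwaite) = (s₁²/n₁ + s₂²/n₂)² / [(s₁²/n₁)²/(n₁-1) + (s₂²/n₂)²/(n₂-1)] ≈ 26.24
t = (x̄₁ - x̄₂) / SE = (63.75 - 61.31) / 3.7494 = 2.44 / 3.7494 = 0.651
p-value = 0.5208

Since p-value > α = 0.1, we fail to reject H₀.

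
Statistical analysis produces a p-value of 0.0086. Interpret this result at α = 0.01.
Since p = 0.0086 < α = 0.01, reject H₀.
There is sufficient evidence to reject the null hypothesis; the result is statistically significant at the 0.01 level.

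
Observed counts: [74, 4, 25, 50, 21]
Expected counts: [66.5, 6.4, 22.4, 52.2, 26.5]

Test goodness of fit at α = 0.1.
Chi-square goodness of fit test:
H₀: observed counts match expected distribution
H₁: observed counts differ from expected distribution
df = k - 1 = 4
χ² = Σ(O - E)²/E
   = (74 - 66.5)²/66.5 + (4 - 6.4)²/6.4 + (25 - 22.4)²/22.4 + (50 - 52.2)²/52.2 + (21 - 26.5)²/26.5
   = 0.846 + 0.900 + 0.302 + 0.093 + 1.142
   = 3.28
p-value = 0.5118

Since p-value > α = 0.1, we fail to reject H₀.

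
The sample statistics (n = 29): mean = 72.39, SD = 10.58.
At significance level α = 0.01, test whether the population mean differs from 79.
One-sample t-test:
H₀: μ = 79
H₁: μ ≠ 79
df = n - 1 = 28
t = (x̄ - μ₀) / (s/√n) = (72.39 - 79) / (10.58/√29) = -3.364
p-value = 0.0022

Since p-value < α = 0.01, we reject H₀.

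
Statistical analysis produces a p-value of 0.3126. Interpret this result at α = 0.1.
Since p = 0.3126 > α = 0.1, fail to reject H₀.
There is insufficient evidence to reject the null hypothesis; the result is not statistically significant at the 0.1 level.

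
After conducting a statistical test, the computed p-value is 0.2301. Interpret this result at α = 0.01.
Since p = 0.2301 > α = 0.01, fail to reject H₀.
There is insufficient evidence to reject the null hypothesis; the result is not statistically significant at the 0.01 level.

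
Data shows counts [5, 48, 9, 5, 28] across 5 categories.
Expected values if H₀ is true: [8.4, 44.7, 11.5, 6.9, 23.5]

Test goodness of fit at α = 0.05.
Chi-square goodness of fit test:
H₀: observed counts match expected distribution
H₁: observed counts differ from expected distribution
df = k - 1 = 4
χ² = Σ(O - E)²/E
   = (5 - 8.4)²/8.4 + (48 - 44.7)²/44.7 + (9 - 11.5)²/11.5 + (5 - 6.9)²/6.9 + (28 - 23.5)²/23.5
   = 1.376 + 0.244 + 0.543 + 0.523 + 0.862
   = 3.55
p-value = 0.4706

Since p-value > α = 0.05, we fail to reject H₀.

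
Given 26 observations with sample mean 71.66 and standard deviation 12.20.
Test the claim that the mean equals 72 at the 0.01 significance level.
One-sample t-test:
H₀: μ = 72
H₁: μ ≠ 72
df = n - 1 = 25
t = (x̄ - μ₀) / (s/√n) = (71.66 - 72) / (12.20/√26) = -0.142
p-value = 0.8881

Since p-value > α = 0.01, we fail to reject H₀.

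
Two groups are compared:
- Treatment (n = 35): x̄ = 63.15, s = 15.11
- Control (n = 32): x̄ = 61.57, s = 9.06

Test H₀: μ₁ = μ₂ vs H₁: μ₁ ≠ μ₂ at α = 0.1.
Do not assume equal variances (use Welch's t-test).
Welch's two-sample t-test:
H₀: μ₁ = μ₂
H₁: μ₁ ≠ μ₂
s₁²/n₁ = 15.11²/35 = 6.5232,  s₂²/n₂ = 9.06²/32 = 2.5651
SE = √(s₁²/n₁ + s₂²/n₂) = √(6.5232 + 2.5651) = 3.0147
df (Welch-Satterthwaite) = (s₁²/n₁ + s₂²/n₂)² / [(s₁²/n₁)²/(n₁-1) + (s₂²/n₂)²/(n₂-1)] ≈ 56.43
t = (x̄₁ - x̄₂) / SE = (63.15 - 61.57) / 3.0147 = 1.58 / 3.0147 = 0.524
p-value = 0.6023

Since p-value > α = 0.1, we fail to reject H₀.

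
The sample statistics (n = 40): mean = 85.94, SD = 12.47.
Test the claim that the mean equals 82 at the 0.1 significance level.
One-sample t-test:
H₀: μ = 82
H₁: μ ≠ 82
df = n - 1 = 39
t = (x̄ - μ₀) / (s/√n) = (85.94 - 82) / (12.47/√40) = 1.998
p-value = 0.0527

Since p-value < α = 0.1, we reject H₀.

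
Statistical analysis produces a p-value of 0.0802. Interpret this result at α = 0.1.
Since p = 0.0802 < α = 0.1, reject H₀.
There is sufficient evidence to reject the null hypothesis; the result is statistically significant at the 0.1 level.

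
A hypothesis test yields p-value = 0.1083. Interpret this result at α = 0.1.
Since p = 0.1083 > α = 0.1, fail to reject H₀.
There is insufficient evidence to reject the null hypothesis; the result is not statistically significant at the 0.1 level.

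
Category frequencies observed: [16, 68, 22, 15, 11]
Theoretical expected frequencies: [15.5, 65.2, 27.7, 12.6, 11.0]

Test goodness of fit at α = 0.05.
Chi-square goodness of fit test:
H₀: observed counts match expected distribution
H₁: observed counts differ from expected distribution
df = k - 1 = 4
χ² = Σ(O - E)²/E
   = (16 - 15.5)²/15.5 + (68 - 65.2)²/65.2 + (22 - 27.7)²/27.7 + (15 - 12.6)²/12.6 + (11 - 11.0)²/11.0
   = 0.016 + 0.120 + 1.173 + 0.457 + 0.000
   = 1.77
p-value = 0.7786

Since p-value > α = 0.05, we fail to reject H₀.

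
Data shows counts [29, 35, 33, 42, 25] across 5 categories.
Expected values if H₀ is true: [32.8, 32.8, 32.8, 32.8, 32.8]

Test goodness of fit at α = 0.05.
Chi-square goodness of fit test:
H₀: observed counts match expected distribution
H₁: observed counts differ from expected distribution
df = k - 1 = 4
χ² = Σ(O - E)²/E
   = (29 - 32.8)²/32.8 + (35 - 32.8)²/32.8 + (33 - 32.8)²/32.8 + (42 - 32.8)²/32.8 + (25 - 32.8)²/32.8
   = 0.440 + 0.148 + 0.001 + 2.580 + 1.855
   = 5.02
p-value = 0.2848

Since p-value > α = 0.05, we fail to reject H₀.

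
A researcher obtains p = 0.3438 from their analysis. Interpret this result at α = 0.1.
Since p = 0.3438 > α = 0.1, fail to reject H₀.
There is insufficient evidence to reject the null hypothesis; the result is not statistically significant at the 0.1 level.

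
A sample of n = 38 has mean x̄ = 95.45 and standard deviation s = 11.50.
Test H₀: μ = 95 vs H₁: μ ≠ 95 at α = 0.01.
One-sample t-test:
H₀: μ = 95
H₁: μ ≠ 95
df = n - 1 = 37
t = (x̄ - μ₀) / (s/√n) = (95.45 - 95) / (11.50/√38) = 0.241
p-value = 0.8107

Since p-value > α = 0.01, we fail to reject H₀.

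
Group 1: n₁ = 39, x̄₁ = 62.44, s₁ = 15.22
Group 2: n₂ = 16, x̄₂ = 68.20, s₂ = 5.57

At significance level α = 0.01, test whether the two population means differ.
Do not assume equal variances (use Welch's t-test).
Welch's two-sample t-test:
H₀: μ₁ = μ₂
H₁: μ₁ ≠ μ₂
s₁²/n₁ = 15.22²/39 = 5.9397,  s₂²/n₂ = 5.57²/16 = 1.9391
SE = √(s₁²/n₁ + s₂²/n₂) = √(5.9397 + 1.9391) = 2.8069
df (Welch-Satterthwaite) = (s₁²/n₁ + s₂²/n₂)² / [(s₁²/n₁)²/(n₁-1) + (s₂²/n₂)²/(n₂-1)] ≈ 52.65
t = (x̄₁ - x̄₂) / SE = (62.44 - 68.20) / 2.8069 = -5.76 / 2.8069 = -2.052
p-value = 0.0451

Since p-value > α = 0.01, we fail to reject H₀.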